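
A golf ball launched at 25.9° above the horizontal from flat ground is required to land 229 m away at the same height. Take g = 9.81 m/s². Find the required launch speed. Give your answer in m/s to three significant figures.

53.5 m/s

Level-ground range: R = v₀² sin(2θ)/g, so v₀ = √(gR / sin 2θ).
v₀ = √(9.81 × 229 / sin 51.80°) = √(2246 / 0.7859) = √2858.7 = 53.47 m/s.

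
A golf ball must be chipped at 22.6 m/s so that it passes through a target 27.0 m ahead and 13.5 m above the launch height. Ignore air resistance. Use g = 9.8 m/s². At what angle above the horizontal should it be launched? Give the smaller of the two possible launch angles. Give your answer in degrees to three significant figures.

46.1°

Trajectory: y = x tanθ − g x² (1 + tan²θ)/(2v₀²). With x = 27.0, y = 13.5, v₀ = 22.6, g = 9.80:
6.994 tan²θ − 27.0 tanθ + (20.49) = 0.
tanθ = [27.0 ± √(27.0² − 4 × 6.994 × (20.49))] / (2 × 6.994) = (27.0 ± 12.48) / 13.99, giving tanθ = 1.038 or 2.822.
θ = 46.07° or 70.49°; the smaller is 46.07°.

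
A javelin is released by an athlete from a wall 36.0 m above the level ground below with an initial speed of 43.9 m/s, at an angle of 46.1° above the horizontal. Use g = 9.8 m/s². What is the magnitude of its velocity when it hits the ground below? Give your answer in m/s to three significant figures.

Components: vₓ = 43.90 cos 46.1° = 30.44 m/s, v_y0 = 43.90 sin 46.1° = 31.63 m/s.
The projectile lands when y = 36.0 + (31.63) t − ½·9.80·t² = 0. Positive root: t = (31.63 + √(31.63² + 2·9.80·36.0)) / 9.80 = (31.63 + 41.31) / 9.80 = 7.443 s.
Vertical velocity at impact: v_y = v_y0 − g t = 31.63 − 9.80 × 7.443 = −41.31 m/s.
Speed: |v| = √(vₓ² + v_y²) = √(30.44² + 41.31²) = 51.31 m/s.

51.3 m/s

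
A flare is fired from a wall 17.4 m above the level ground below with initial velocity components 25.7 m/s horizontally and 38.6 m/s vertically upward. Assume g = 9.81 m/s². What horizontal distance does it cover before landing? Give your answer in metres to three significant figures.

The projectile lands when y = 17.4 + (38.60) t − ½·9.81·t² = 0. Positive root: t = (38.60 + √(38.60² + 2·9.81·17.4)) / 9.81 = (38.60 + 42.79) / 9.81 = 8.297 s.
Horizontal distance: R = vₓ t = 25.70 × 8.297 = 213.2 m.

213 m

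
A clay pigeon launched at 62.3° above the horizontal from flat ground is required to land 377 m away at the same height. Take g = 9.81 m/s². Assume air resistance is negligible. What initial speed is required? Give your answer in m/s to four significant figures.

On level ground R = v₀² sin 2θ / g ⇒ v₀ = √(gR / sin 2θ).
v₀ = √(9.81 × 377 / sin 124.6°) = √(3698 / 0.8231) = √4493.0 = 67.03 m/s.

67.03 m/s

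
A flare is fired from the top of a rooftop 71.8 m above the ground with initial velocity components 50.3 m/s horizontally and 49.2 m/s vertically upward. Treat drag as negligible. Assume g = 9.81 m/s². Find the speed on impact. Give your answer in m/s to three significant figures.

With up positive and y = 0 at the ground: y(t) = 71.8 + (49.20) t − 4.905 t². Setting y = 0 and taking the positive root: t = [49.20 + √(49.20² + 2·9.81·71.8)] / 9.81 = (49.20 + 61.88) / 9.81 = 11.32 s.
Vertical velocity at impact: v_y = v_y0 − g t = 49.20 − 9.81 × 11.32 = −61.88 m/s.
Speed: |v| = √(vₓ² + v_y²) = √(50.30² + 61.88²) = 79.75 m/s.

79.7 m/s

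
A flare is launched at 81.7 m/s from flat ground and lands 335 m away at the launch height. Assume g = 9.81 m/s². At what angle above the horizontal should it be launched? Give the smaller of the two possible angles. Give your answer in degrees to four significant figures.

R = v₀² sin 2θ / g gives sin 2θ = gR/v₀² = 9.81·335/81.7² = 0.4923.
2θ = 29.49° or 180° − 29.49° = 150.5°, so θ = 14.75° or 75.25°.
The smaller angle is 14.75°.

14.75°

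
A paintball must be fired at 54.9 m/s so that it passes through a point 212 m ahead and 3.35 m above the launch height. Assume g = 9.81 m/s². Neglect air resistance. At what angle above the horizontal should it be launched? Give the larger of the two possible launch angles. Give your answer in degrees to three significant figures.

68.0°

Trajectory: y = x tanθ − g x² (1 + tan²θ)/(2v₀²). With x = 212, y = 3.35, v₀ = 54.9, g = 9.81:
73.14 tan²θ − 212 tanθ + (76.49) = 0.
tanθ = [212 ± √(212² − 4 × 73.14 × (76.49))] / (2 × 73.14) = (212 ± 150.2) / 146.3, giving tanθ = 0.4224 or 2.476.
θ = 22.90° or 68.01°; the larger is 68.01°.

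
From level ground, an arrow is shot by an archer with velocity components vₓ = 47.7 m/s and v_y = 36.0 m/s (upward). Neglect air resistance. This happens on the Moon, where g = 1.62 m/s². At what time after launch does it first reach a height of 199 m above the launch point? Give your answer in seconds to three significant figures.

6.47 s

Set y = v_y0 t − ½ g t² = 199: 0.8100 t² − 36.00 t + 199 = 0.
t = [36.00 ± √(36.00² − 2·1.62·199)] / 1.62 = (36.00 ± 25.52) / 1.62, so t = 6.470 s or t = 37.97 s.
The first (ascending) time is 6.470 s.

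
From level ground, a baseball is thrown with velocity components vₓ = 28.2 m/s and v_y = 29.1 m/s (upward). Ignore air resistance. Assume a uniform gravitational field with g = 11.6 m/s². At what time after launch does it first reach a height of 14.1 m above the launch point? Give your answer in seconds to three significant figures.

0.543 s

Height y(t) = 29.10 t − 5.800 t² = 14.1 gives 5.800 t² − 29.10 t + 14.1 = 0.
t = [29.10 ± √(29.10² − 2·11.6·14.1)] / 11.6 = (29.10 ± 22.80) / 11.6, so t = 0.5434 s or t = 4.474 s.
The first (ascending) time is 0.5434 s.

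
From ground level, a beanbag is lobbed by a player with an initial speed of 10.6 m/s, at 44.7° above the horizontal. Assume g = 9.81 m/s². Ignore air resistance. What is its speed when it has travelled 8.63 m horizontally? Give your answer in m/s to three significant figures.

Components: vₓ = 10.60 cos 44.7° = 7.534 m/s, v_y0 = 10.60 sin 44.7° = 7.456 m/s.
Time to reach x = 8.63 m: t = x/vₓ = 8.63/7.534 = 1.145 s.
Vertical velocity there: v_y = v_y0 − g t = 7.456 − 9.81 × 1.145 = −3.780 m/s.
Speed: √(vₓ² + v_y²) = √(7.534² + 3.780²) = 8.430 m/s.

8.43 m/s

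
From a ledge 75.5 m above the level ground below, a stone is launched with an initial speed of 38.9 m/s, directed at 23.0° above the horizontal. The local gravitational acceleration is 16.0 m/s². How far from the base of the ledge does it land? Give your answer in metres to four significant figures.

149.2 m

vₓ = 38.90 cos 23.0° = 35.81 m/s; v_y0 = 38.90 sin 23.0° = 15.20 m/s.
The projectile lands when y = 75.5 + (15.20) t − ½·16.0·t² = 0. Positive root: t = (15.20 + √(15.20² + 2·16.0·75.5)) / 16.0 = (15.20 + 51.45) / 16.0 = 4.166 s.
Horizontal distance: R = vₓ t = 35.81 × 4.166 = 149.2 m.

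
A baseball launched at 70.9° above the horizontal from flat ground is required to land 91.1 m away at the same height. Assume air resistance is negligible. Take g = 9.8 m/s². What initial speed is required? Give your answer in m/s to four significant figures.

On level ground R = v₀² sin 2θ / g ⇒ v₀ = √(gR / sin 2θ).
v₀ = √(9.80 × 91.1 / sin 141.8°) = √(892.8 / 0.6184) = √1443.7 = 38.00 m/s.

38.00 m/s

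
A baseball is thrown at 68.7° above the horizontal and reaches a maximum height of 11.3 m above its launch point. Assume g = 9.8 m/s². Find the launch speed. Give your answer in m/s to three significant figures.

At the peak v_y = 0, so v_y0 = √(2gH) = √(2 × 9.80 × 11.3) = 14.88 m/s.
v_y0 = v₀ sin θ ⇒ v₀ = 14.88 / sin 68.7° = 15.97 m/s.

16.0 m/s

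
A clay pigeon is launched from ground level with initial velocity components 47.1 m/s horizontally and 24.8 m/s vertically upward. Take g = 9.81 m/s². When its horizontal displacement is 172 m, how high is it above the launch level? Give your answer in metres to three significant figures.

25.2 m

x = vₓ t ⇒ t = 172/47.10 = 3.652 s.
Height: y = v_y0 t − ½ g t² = 24.80 × 3.652 − 4.905 × 3.652² = 90.56 − 65.41 = 25.15 m.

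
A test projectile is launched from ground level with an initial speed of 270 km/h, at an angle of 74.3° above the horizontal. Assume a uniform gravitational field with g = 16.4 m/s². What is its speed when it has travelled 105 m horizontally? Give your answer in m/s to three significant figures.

23.9 m/s

Convert: 270 km/h = 270/3.6 = 75.00 m/s.
vₓ = 75.00 cos 74.3° = 20.30 m/s; v_y0 = 75.00 sin 74.3° = 72.20 m/s.
Time to reach x = 105 m: t = x/vₓ = 105/20.30 = 5.174 s.
Vertical velocity there: v_y = v_y0 − g t = 72.20 − 16.4 × 5.174 = −12.65 m/s.
Speed: √(vₓ² + v_y²) = √(20.30² + 12.65²) = 23.91 m/s.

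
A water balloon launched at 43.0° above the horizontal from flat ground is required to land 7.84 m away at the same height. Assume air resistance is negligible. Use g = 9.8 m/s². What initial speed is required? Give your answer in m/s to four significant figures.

8.776 m/s

On level ground R = v₀² sin 2θ / g ⇒ v₀ = √(gR / sin 2θ).
v₀ = √(9.80 × 7.84 / sin 86.00°) = √(76.83 / 0.9976) = √77.020 = 8.776 m/s.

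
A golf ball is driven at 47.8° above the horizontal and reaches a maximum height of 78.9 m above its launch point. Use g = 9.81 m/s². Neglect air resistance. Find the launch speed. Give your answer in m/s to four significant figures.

At the peak v_y = 0, so v_y0 = √(2gH) = √(2 × 9.81 × 78.9) = 39.34 m/s.
v_y0 = v₀ sin θ ⇒ v₀ = 39.34 / sin 47.8° = 53.11 m/s.

53.11 m/s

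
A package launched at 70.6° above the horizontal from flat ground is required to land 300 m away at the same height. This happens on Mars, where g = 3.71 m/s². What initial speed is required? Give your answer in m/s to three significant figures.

42.1 m/s

From R = (v₀² / g) sin 2θ: v₀ = √(gR / sin 2θ).
v₀ = √(3.71 × 300 / sin 141.2°) = √(1113 / 0.6266) = √1776.2 = 42.15 m/s.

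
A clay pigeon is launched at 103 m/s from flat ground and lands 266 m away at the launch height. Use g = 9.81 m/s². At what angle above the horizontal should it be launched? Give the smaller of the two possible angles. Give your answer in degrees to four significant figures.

7.119°

R = v₀² sin 2θ / g gives sin 2θ = gR/v₀² = 9.81·266/103² = 0.2460.
2θ = 14.24° or 180° − 14.24° = 165.8°, so θ = 7.119° or 82.88°.
The smaller angle is 7.119°.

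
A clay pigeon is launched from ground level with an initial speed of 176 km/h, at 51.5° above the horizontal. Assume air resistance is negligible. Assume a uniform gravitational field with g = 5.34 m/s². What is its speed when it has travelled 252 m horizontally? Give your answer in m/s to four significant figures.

Convert: 176 km/h = 176/3.6 = 48.89 m/s.
vₓ = 48.89 cos 51.5° = 30.43 m/s; v_y0 = 48.89 sin 51.5° = 38.26 m/s.
Time to reach x = 252 m: t = x/vₓ = 252/30.43 = 8.280 s.
Vertical velocity there: v_y = v_y0 − g t = 38.26 − 5.34 × 8.280 = −5.955 m/s.
Speed: √(vₓ² + v_y²) = √(30.43² + 5.955²) = 31.01 m/s.

31.01 m/s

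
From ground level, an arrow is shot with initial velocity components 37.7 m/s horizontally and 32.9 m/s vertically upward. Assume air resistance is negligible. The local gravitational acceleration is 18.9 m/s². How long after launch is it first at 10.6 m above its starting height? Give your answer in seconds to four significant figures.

0.3593 s

Require v_y0 t − ½ g t² = 10.6, i.e. 9.450 t² − 32.90 t + 10.6 = 0.
t = [32.90 ± √(32.90² − 2·18.9·10.6)] / 18.9 = (32.90 ± 26.11) / 18.9, so t = 0.3593 s or t = 3.122 s.
The first (ascending) time is 0.3593 s.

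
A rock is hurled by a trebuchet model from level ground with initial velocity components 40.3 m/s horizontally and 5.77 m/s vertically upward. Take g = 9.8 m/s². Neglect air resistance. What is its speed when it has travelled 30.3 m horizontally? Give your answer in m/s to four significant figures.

At x = 30.3 m, t = x/vₓ = 30.3/40.30 = 0.7519 s.
Vertical velocity there: v_y = v_y0 − g t = 5.770 − 9.80 × 0.7519 = −1.598 m/s.
Speed: √(vₓ² + v_y²) = √(40.30² + 1.598²) = 40.33 m/s.

40.33 m/s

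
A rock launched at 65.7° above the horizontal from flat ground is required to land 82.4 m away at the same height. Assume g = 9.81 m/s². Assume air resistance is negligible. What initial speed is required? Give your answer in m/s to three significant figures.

32.8 m/s

Level-ground range: R = v₀² sin(2θ)/g, so v₀ = √(gR / sin 2θ).
v₀ = √(9.81 × 82.4 / sin 131.4°) = √(808.3 / 0.7501) = √1077.6 = 32.83 m/s.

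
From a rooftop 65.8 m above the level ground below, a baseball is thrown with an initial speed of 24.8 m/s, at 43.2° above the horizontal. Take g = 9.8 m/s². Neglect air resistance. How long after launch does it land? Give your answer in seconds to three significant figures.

Resolve: vₓ = 24.80 cos 43.2° = 18.08 m/s and v_y0 = 24.80 sin 43.2° = 16.98 m/s.
With up positive and y = 0 at the ground: y(t) = 65.8 + (16.98) t − 4.900 t². Setting y = 0 and taking the positive root: t = [16.98 + √(16.98² + 2·9.80·65.8)] / 9.80 = (16.98 + 39.72) / 9.80 = 5.786 s.

5.79 s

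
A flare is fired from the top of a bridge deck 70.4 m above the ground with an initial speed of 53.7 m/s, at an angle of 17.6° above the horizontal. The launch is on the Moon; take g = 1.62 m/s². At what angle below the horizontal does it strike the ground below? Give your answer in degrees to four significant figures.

23.42°

Horizontal component vₓ = 53.70 cos 17.6° = 51.19 m/s; vertical v_y0 = 53.70 sin 17.6° = 16.24 m/s.
The projectile lands when y = 70.4 + (16.24) t − ½·1.62·t² = 0. Positive root: t = (16.24 + √(16.24² + 2·1.62·70.4)) / 1.62 = (16.24 + 22.18) / 1.62 = 23.71 s.
At impact: v_y = v_y0 − g t = −22.18 m/s; vₓ = 51.19 m/s.
Angle below horizontal: arctan(|v_y|/vₓ) = arctan(22.18/51.19) = 23.42°.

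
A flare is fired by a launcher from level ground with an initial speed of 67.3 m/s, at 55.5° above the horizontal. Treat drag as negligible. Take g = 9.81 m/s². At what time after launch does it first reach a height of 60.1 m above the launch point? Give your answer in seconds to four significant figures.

1.214 s

vₓ = 67.30 cos 55.5° = 38.12 m/s; v_y0 = 67.30 sin 55.5° = 55.46 m/s.
Require v_y0 t − ½ g t² = 60.1, i.e. 4.905 t² − 55.46 t + 60.1 = 0.
Quadratic formula: t = (55.46 ± √1897.1) / 9.81 = (55.46 ± 43.56) / 9.81 → t = 1.214 s or 10.09 s.
The first (ascending) time is 1.214 s.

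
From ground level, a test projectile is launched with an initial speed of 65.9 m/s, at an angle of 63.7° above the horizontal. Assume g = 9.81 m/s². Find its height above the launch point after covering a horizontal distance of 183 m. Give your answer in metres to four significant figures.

177.6 m

Components: vₓ = 65.90 cos 63.7° = 29.20 m/s, v_y0 = 65.90 sin 63.7° = 59.08 m/s.
Time to reach x = 183 m: t = x/vₓ = 183/29.20 = 6.267 s.
Height: y = v_y0 t − ½ g t² = 59.08 × 6.267 − 4.905 × 6.267² = 370.3 − 192.7 = 177.6 m.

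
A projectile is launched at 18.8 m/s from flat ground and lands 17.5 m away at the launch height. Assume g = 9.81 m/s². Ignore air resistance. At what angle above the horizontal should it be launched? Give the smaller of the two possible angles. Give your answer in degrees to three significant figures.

14.5°

From R = (v₀²/g) sin 2θ: sin 2θ = 9.81 × 17.5 / 353.44 = 0.4857.
2θ = 29.06° or 180° − 29.06° = 150.9°, so θ = 14.53° or 75.47°.
The smaller angle is 14.53°.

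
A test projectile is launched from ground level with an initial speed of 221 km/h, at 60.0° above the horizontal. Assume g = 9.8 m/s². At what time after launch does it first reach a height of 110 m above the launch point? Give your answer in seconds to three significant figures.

2.78 s

Convert: 221 km/h = 221/3.6 = 61.39 m/s.
vₓ = 61.39 cos 60.0° = 30.69 m/s; v_y0 = 61.39 sin 60.0° = 53.16 m/s.
Require v_y0 t − ½ g t² = 110, i.e. 4.900 t² − 53.16 t + 110 = 0.
t = [53.16 ± √(53.16² − 2·9.80·110)] / 9.80 = (53.16 ± 25.89) / 9.80, so t = 2.783 s or t = 8.067 s.
The first (ascending) time is 2.783 s.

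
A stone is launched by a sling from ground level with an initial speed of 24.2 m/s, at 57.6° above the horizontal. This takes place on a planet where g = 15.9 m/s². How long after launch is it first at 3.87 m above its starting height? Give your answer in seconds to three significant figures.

Horizontal component vₓ = 24.20 cos 57.6° = 12.97 m/s; vertical v_y0 = 24.20 sin 57.6° = 20.43 m/s.
Require v_y0 t − ½ g t² = 3.87, i.e. 7.950 t² − 20.43 t + 3.87 = 0.
t = [20.43 ± √(20.43² − 2·15.9·3.87)] / 15.9 = (20.43 ± 17.16) / 15.9, so t = 0.2059 s or t = 2.364 s.
The first (ascending) time is 0.2059 s.

0.206 s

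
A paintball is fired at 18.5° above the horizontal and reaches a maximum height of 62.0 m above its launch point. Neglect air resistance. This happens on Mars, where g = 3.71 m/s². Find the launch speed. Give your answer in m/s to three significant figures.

At the peak v_y = 0, so v_y0 = √(2gH) = √(2 × 3.71 × 62.0) = 21.45 m/s.
v_y0 = v₀ sin θ ⇒ v₀ = 21.45 / sin 18.5° = 67.60 m/s.

67.6 m/s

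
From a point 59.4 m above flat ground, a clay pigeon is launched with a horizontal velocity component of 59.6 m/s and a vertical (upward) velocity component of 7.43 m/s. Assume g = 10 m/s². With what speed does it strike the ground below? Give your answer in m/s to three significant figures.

Vertical motion (up positive, ground at y = 0): 5.000 t² − (7.430) t − 59.4 = 0, so t = (7.430 + √(7.430² + 2·10.0·59.4)) / 10.0 = (7.430 + 35.26) / 10.0 = 4.269 s.
Vertical velocity at impact: v_y = v_y0 − g t = 7.430 − 10.0 × 4.269 = −35.26 m/s.
Speed: |v| = √(vₓ² + v_y²) = √(59.60² + 35.26²) = 69.25 m/s.

69.2 m/s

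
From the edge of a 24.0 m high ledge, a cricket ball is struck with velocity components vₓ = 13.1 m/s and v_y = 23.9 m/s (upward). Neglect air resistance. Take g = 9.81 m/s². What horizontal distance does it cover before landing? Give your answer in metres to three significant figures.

75.0 m

Vertical motion (up positive, ground at y = 0): 4.905 t² − (23.90) t − 24.0 = 0, so t = (23.90 + √(23.90² + 2·9.81·24.0)) / 9.81 = (23.90 + 32.28) / 9.81 = 5.727 s.
Horizontal distance: R = vₓ t = 13.10 × 5.727 = 75.02 m.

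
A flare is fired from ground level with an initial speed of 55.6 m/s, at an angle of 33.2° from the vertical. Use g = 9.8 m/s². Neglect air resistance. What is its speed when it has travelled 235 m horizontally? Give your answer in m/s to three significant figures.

vₓ = 55.60 sin 33.2° = 30.44 m/s; v_y0 = 55.60 cos 33.2° = 46.52 m/s.
x = vₓ t ⇒ t = 235/30.44 = 7.719 s.
Vertical velocity there: v_y = v_y0 − g t = 46.52 − 9.80 × 7.719 = −29.12 m/s.
Speed: √(vₓ² + v_y²) = √(30.44² + 29.12²) = 42.13 m/s.

42.1 m/s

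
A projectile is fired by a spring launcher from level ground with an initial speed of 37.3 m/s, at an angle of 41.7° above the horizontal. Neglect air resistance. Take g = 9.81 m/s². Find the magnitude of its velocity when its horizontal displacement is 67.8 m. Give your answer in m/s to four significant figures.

27.87 m/s

vₓ = 37.30 cos 41.7° = 27.85 m/s; v_y0 = 37.30 sin 41.7° = 24.81 m/s.
Time to reach x = 67.8 m: t = x/vₓ = 67.8/27.85 = 2.435 s.
Vertical velocity there: v_y = v_y0 − g t = 24.81 − 9.81 × 2.435 = 0.9306 m/s.
Speed: √(vₓ² + v_y²) = √(27.85² + 0.9306²) = 27.87 m/s.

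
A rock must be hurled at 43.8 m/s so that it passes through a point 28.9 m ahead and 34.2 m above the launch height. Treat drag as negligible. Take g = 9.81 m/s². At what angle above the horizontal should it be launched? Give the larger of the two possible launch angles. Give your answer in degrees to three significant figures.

Trajectory: y = x tanθ − g x² (1 + tan²θ)/(2v₀²). With x = 28.9, y = 34.2, v₀ = 43.8, g = 9.81:
2.135 tan²θ − 28.9 tanθ + (36.34) = 0.
tanθ = [28.9 ± √(28.9² − 4 × 2.135 × (36.34))] / (2 × 2.135) = (28.9 ± 22.91) / 4.271, giving tanθ = 1.403 or 12.13.
θ = 54.51° or 85.29°; the larger is 85.29°.

85.3°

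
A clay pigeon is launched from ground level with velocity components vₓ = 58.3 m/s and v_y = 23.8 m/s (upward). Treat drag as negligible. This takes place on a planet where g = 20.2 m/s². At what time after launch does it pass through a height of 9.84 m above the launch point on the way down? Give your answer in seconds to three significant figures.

Require v_y0 t − ½ g t² = 9.84, i.e. 10.10 t² − 23.80 t + 9.84 = 0.
t = [23.80 ± √(23.80² − 2·20.2·9.84)] / 20.2 = (23.80 ± 13.00) / 20.2, so t = 0.5348 s or t = 1.822 s.
The descending-branch root is 1.822 s.

1.82 s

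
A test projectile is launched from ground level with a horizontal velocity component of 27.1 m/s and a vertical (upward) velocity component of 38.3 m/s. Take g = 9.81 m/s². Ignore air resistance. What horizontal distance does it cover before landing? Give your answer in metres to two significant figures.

210 m

Flight time T = 2 v_y0 / g = 7.808 s.
Range: R = vₓ T = 27.10 × 7.808 = 211.6 m.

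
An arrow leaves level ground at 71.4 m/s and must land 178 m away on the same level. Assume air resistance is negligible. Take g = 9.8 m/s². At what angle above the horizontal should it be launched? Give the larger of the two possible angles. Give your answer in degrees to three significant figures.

Level-ground range R = v₀² sin(2θ)/g ⇒ sin(2θ) = gR/v₀² = 9.80 × 178 / 71.4² = 0.3422.
2θ = 20.01° or 180° − 20.01° = 160.0°, so θ = 10.00° or 80.00°.
The larger angle is 80.00°.

80.0°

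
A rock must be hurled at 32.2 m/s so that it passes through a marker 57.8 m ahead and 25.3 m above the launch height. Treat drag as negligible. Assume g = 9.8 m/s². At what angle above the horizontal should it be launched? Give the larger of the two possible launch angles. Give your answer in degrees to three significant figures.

Trajectory: y = x tanθ − g x² (1 + tan²θ)/(2v₀²). With x = 57.8, y = 25.3, v₀ = 32.2, g = 9.80:
15.79 tan²θ − 57.8 tanθ + (41.09) = 0.
tanθ = [57.8 ± √(57.8² − 4 × 15.79 × (41.09))] / (2 × 15.79) = (57.8 ± 27.31) / 31.58, giving tanθ = 0.9655 or 2.695.
θ = 43.99° or 69.64°; the larger is 69.64°.

69.6°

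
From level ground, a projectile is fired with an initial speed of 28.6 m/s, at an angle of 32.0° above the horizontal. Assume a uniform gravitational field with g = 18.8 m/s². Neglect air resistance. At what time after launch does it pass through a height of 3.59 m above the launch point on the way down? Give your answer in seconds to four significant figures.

vₓ = 28.60 cos 32.0° = 24.25 m/s; v_y0 = 28.60 sin 32.0° = 15.16 m/s.
Require v_y0 t − ½ g t² = 3.59, i.e. 9.400 t² − 15.16 t + 3.59 = 0.
t = [15.16 ± √(15.16² − 2·18.8·3.59)] / 18.8 = (15.16 ± 9.732) / 18.8, so t = 0.2885 s or t = 1.324 s.
The descending-branch root is 1.324 s.

1.324 s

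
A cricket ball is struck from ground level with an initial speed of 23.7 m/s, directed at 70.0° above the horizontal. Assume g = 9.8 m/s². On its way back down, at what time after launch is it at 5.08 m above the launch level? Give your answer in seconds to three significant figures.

Components: vₓ = 23.70 cos 70.0° = 8.106 m/s, v_y0 = 23.70 sin 70.0° = 22.27 m/s.
Height y(t) = 22.27 t − 4.900 t² = 5.08 gives 4.900 t² − 22.27 t + 5.08 = 0.
t = [22.27 ± √(22.27² − 2·9.80·5.08)] / 9.80 = (22.27 ± 19.91) / 9.80, so t = 0.2409 s or t = 4.304 s.
The descending-branch root is 4.304 s.

4.30 s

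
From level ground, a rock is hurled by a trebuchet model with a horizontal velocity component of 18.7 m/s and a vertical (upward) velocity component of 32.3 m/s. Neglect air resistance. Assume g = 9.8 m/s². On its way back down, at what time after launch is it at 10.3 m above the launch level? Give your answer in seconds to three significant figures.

Height y(t) = 32.30 t − 4.900 t² = 10.3 gives 4.900 t² − 32.30 t + 10.3 = 0.
Quadratic formula: t = (32.30 ± √841.41) / 9.80 = (32.30 ± 29.01) / 9.80 → t = 0.3360 s or 6.256 s.
The descending-branch root is 6.256 s.

6.26 s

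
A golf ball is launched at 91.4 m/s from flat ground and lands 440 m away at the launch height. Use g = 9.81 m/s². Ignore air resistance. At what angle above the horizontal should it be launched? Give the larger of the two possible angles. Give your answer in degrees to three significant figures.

Level-ground range R = v₀² sin(2θ)/g ⇒ sin(2θ) = gR/v₀² = 9.81 × 440 / 91.4² = 0.5167.
2θ = 31.11° or 180° − 31.11° = 148.9°, so θ = 15.56° or 74.44°.
The larger angle is 74.44°.

74.4°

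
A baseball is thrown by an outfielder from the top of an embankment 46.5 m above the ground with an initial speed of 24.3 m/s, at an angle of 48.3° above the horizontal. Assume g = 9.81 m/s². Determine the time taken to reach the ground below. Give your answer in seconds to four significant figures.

Horizontal component vₓ = 24.30 cos 48.3° = 16.17 m/s; vertical v_y0 = 24.30 sin 48.3° = 18.14 m/s.
Vertical motion (up positive, ground at y = 0): 4.905 t² − (18.14) t − 46.5 = 0, so t = (18.14 + √(18.14² + 2·9.81·46.5)) / 9.81 = (18.14 + 35.24) / 9.81 = 5.441 s.

5.441 s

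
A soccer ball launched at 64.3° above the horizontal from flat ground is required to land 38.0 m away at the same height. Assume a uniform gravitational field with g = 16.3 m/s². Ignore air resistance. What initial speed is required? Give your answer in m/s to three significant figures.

From R = (v₀² / g) sin 2θ: v₀ = √(gR / sin 2θ).
v₀ = √(16.3 × 38.0 / sin 128.6°) = √(619.4 / 0.7815) = √792.56 = 28.15 m/s.

28.2 m/s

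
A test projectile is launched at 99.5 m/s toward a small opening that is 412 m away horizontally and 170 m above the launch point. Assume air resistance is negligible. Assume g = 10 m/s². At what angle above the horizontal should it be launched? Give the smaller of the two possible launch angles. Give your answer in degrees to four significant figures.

36.21°

Trajectory: y = x tanθ − g x² (1 + tan²θ)/(2v₀²). With x = 412, y = 170, v₀ = 99.5, g = 10.0:
85.73 tan²θ − 412 tanθ + (255.7) = 0.
tanθ = [412 ± √(412² − 4 × 85.73 × (255.7))] / (2 × 85.73) = (412 ± 286.4) / 171.5, giving tanθ = 0.7323 or 4.074.
θ = 36.21° or 76.21°; the smaller is 36.21°.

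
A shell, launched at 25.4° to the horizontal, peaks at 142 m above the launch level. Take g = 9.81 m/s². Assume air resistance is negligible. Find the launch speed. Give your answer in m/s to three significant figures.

123 m/s

At the peak v_y = 0, so v_y0 = √(2gH) = √(2 × 9.81 × 142) = 52.78 m/s.
v_y0 = v₀ sin θ ⇒ v₀ = 52.78 / sin 25.4° = 123.1 m/s.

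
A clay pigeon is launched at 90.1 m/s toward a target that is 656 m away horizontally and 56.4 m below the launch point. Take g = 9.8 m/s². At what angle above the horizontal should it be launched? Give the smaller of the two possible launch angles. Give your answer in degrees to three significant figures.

19.9°

Trajectory: y = x tanθ − g x² (1 + tan²θ)/(2v₀²). With x = 656, y = −56.4, v₀ = 90.1, g = 9.80:
259.7 tan²θ − 656 tanθ + (203.3) = 0.
tanθ = [656 ± √(656² − 4 × 259.7 × (203.3))] / (2 × 259.7) = (656 ± 468.0) / 519.5, giving tanθ = 0.3618 or 2.164.
θ = 19.89° or 65.19°; the smaller is 19.89°.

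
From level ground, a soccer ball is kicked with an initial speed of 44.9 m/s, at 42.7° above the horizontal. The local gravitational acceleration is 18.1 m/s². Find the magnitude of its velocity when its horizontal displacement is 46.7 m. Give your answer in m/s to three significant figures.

vₓ = 44.90 cos 42.7° = 33.00 m/s; v_y0 = 44.90 sin 42.7° = 30.45 m/s.
At x = 46.7 m, t = x/vₓ = 46.7/33.00 = 1.415 s.
Vertical velocity there: v_y = v_y0 − g t = 30.45 − 18.1 × 1.415 = 4.833 m/s.
Speed: √(vₓ² + v_y²) = √(33.00² + 4.833²) = 33.35 m/s.

33.3 m/s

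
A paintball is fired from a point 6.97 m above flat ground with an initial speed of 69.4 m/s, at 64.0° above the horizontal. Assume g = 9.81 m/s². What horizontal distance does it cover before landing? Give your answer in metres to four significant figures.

Horizontal component vₓ = 69.40 cos 64.0° = 30.42 m/s; vertical v_y0 = 69.40 sin 64.0° = 62.38 m/s.
With up positive and y = 0 at the ground: y(t) = 6.97 + (62.38) t − 4.905 t². Setting y = 0 and taking the positive root: t = [62.38 + √(62.38² + 2·9.81·6.97)] / 9.81 = (62.38 + 63.46) / 9.81 = 12.83 s.
Horizontal distance: R = vₓ t = 30.42 × 12.83 = 390.3 m.

390.3 m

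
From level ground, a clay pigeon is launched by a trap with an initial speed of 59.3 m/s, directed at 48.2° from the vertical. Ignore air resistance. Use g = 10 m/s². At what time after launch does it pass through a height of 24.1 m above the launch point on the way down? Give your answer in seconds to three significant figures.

7.24 s

Resolve: vₓ = 59.30 sin 48.2° = 44.21 m/s and v_y0 = 59.30 cos 48.2° = 39.53 m/s.
Height y(t) = 39.53 t − 5.000 t² = 24.1 gives 5.000 t² − 39.53 t + 24.1 = 0.
t = [39.53 ± √(39.53² − 2·10.0·24.1)] / 10.0 = (39.53 ± 32.87) / 10.0, so t = 0.6658 s or t = 7.239 s.
The descending-branch root is 7.239 s.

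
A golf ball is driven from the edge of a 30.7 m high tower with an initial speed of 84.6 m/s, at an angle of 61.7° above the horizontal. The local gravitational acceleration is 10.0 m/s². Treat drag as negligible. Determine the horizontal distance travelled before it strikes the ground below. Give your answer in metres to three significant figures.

Resolve: vₓ = 84.60 cos 61.7° = 40.11 m/s and v_y0 = 84.60 sin 61.7° = 74.49 m/s.
The projectile lands when y = 30.7 + (74.49) t − ½·10.0·t² = 0. Positive root: t = (74.49 + √(74.49² + 2·10.0·30.7)) / 10.0 = (74.49 + 78.50) / 10.0 = 15.30 s.
Horizontal distance: R = vₓ t = 40.11 × 15.30 = 613.6 m.

614 m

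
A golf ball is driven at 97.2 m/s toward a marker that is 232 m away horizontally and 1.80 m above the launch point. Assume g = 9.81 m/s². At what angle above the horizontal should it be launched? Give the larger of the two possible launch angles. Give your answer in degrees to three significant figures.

83.0°

Trajectory: y = x tanθ − g x² (1 + tan²θ)/(2v₀²). With x = 232, y = 1.80, v₀ = 97.2, g = 9.81:
27.94 tan²θ − 232 tanθ + (29.74) = 0.
tanθ = [232 ± √(232² − 4 × 27.94 × (29.74))] / (2 × 27.94) = (232 ± 224.7) / 55.89, giving tanθ = 0.1302 or 8.172.
θ = 7.421° or 83.02°; the larger is 83.02°.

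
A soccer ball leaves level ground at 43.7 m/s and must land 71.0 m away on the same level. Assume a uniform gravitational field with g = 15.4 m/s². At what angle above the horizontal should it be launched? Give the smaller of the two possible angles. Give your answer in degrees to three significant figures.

17.5°

R = v₀² sin 2θ / g gives sin 2θ = gR/v₀² = 15.4·71.0/43.7² = 0.5726.
2θ = 34.93° or 180° − 34.93° = 145.1°, so θ = 17.46° or 72.54°.
The smaller angle is 17.46°.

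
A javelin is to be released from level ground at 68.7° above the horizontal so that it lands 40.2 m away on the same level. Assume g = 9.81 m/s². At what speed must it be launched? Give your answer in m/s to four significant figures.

24.14 m/s

From R = (v₀² / g) sin 2θ: v₀ = √(gR / sin 2θ).
v₀ = √(9.81 × 40.2 / sin 137.4°) = √(394.4 / 0.6769) = √582.62 = 24.14 m/s.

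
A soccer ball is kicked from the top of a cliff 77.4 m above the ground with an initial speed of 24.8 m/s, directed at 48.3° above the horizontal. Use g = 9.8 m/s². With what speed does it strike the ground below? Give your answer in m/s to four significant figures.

vₓ = 24.80 cos 48.3° = 16.50 m/s; v_y0 = 24.80 sin 48.3° = 18.52 m/s.
The projectile lands when y = 77.4 + (18.52) t − ½·9.80·t² = 0. Positive root: t = (18.52 + √(18.52² + 2·9.80·77.4)) / 9.80 = (18.52 + 43.13) / 9.80 = 6.290 s.
Vertical velocity at impact: v_y = v_y0 − g t = 18.52 − 9.80 × 6.290 = −43.13 m/s.
Speed: |v| = √(vₓ² + v_y²) = √(16.50² + 43.13²) = 46.17 m/s.

46.17 m/s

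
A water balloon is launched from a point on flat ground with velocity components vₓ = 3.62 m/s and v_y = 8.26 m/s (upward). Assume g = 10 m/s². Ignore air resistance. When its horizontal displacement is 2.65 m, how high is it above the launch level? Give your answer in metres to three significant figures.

3.37 m

Time to reach x = 2.65 m: t = x/vₓ = 2.65/3.620 = 0.7320 s.
Height: y = v_y0 t − ½ g t² = 8.260 × 0.7320 − 5.000 × 0.7320² = 6.047 − 2.679 = 3.367 m.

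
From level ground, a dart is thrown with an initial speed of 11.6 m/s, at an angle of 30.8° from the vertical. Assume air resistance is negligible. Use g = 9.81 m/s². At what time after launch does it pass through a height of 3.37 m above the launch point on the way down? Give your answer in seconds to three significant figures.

1.60 s

Horizontal component vₓ = 11.60 sin 30.8° = 5.940 m/s; vertical v_y0 = 11.60 cos 30.8° = 9.964 m/s.
Require v_y0 t − ½ g t² = 3.37, i.e. 4.905 t² − 9.964 t + 3.37 = 0.
t = [9.964 ± √(9.964² − 2·9.81·3.37)] / 9.81 = (9.964 ± 5.759) / 9.81, so t = 0.4287 s or t = 1.603 s.
The descending-branch root is 1.603 s.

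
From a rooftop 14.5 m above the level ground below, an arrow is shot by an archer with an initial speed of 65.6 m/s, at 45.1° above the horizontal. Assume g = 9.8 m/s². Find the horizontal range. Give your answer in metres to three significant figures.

Horizontal component vₓ = 65.60 cos 45.1° = 46.31 m/s; vertical v_y0 = 65.60 sin 45.1° = 46.47 m/s.
Vertical motion (up positive, ground at y = 0): 4.900 t² − (46.47) t − 14.5 = 0, so t = (46.47 + √(46.47² + 2·9.80·14.5)) / 9.80 = (46.47 + 49.43) / 9.80 = 9.785 s.
Horizontal distance: R = vₓ t = 46.31 × 9.785 = 453.1 m.

453 m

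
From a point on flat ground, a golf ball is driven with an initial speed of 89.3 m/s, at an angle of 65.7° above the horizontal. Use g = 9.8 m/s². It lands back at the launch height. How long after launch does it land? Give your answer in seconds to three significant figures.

vₓ = 89.30 cos 65.7° = 36.75 m/s; v_y0 = 89.30 sin 65.7° = 81.39 m/s.
Time of flight on level ground: T = 2 v_y0 / g = 2 × 81.39 / 9.80 = 16.61 s.

16.6 s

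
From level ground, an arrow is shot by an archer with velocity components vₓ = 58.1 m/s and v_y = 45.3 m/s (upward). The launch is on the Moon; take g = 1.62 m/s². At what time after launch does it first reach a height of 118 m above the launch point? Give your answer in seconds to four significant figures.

Require v_y0 t − ½ g t² = 118, i.e. 0.8100 t² − 45.30 t + 118 = 0.
Quadratic formula: t = (45.30 ± √1669.8) / 1.62 = (45.30 ± 40.86) / 1.62 → t = 2.739 s or 53.19 s.
The first (ascending) time is 2.739 s.

2.739 s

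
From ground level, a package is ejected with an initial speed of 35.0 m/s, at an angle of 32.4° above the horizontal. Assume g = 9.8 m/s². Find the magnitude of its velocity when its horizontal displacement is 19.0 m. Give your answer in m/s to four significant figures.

32.07 m/s

Horizontal component vₓ = 35.00 cos 32.4° = 29.55 m/s; vertical v_y0 = 35.00 sin 32.4° = 18.75 m/s.
x = vₓ t ⇒ t = 19.0/29.55 = 0.6429 s.
Vertical velocity there: v_y = v_y0 − g t = 18.75 − 9.80 × 0.6429 = 12.45 m/s.
Speed: √(vₓ² + v_y²) = √(29.55² + 12.45²) = 32.07 m/s.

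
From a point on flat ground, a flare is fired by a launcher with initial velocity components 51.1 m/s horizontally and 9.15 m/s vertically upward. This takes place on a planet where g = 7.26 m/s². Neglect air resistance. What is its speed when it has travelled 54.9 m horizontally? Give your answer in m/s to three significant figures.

51.1 m/s

x = vₓ t ⇒ t = 54.9/51.10 = 1.074 s.
Vertical velocity there: v_y = v_y0 − g t = 9.150 − 7.26 × 1.074 = 1.350 m/s.
Speed: √(vₓ² + v_y²) = √(51.10² + 1.350²) = 51.12 m/s.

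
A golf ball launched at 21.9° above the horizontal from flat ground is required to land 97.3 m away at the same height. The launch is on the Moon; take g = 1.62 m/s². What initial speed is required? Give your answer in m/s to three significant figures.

Level-ground range: R = v₀² sin(2θ)/g, so v₀ = √(gR / sin 2θ).
v₀ = √(1.62 × 97.3 / sin 43.80°) = √(157.6 / 0.6921) = √227.74 = 15.09 m/s.

15.1 m/s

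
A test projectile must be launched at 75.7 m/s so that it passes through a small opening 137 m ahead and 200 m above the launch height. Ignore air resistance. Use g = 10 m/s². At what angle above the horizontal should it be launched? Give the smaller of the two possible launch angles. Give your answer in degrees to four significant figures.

64.68°

Trajectory: y = x tanθ − g x² (1 + tan²θ)/(2v₀²). With x = 137, y = 200, v₀ = 75.7, g = 10.0:
16.38 tan²θ − 137 tanθ + (216.4) = 0.
tanθ = [137 ± √(137² − 4 × 16.38 × (216.4))] / (2 × 16.38) = (137 ± 67.79) / 32.75, giving tanθ = 2.113 or 6.252.
θ = 64.68° or 80.91°; the smaller is 64.68°.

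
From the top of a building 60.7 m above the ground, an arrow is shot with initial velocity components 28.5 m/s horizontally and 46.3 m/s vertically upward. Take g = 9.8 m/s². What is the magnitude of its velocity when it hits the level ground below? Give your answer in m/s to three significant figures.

Vertical motion (up positive, ground at y = 0): 4.900 t² − (46.30) t − 60.7 = 0, so t = (46.30 + √(46.30² + 2·9.80·60.7)) / 9.80 = (46.30 + 57.74) / 9.80 = 10.62 s.
Vertical velocity at impact: v_y = v_y0 − g t = 46.30 − 9.80 × 10.62 = −57.74 m/s.
Speed: |v| = √(vₓ² + v_y²) = √(28.50² + 57.74²) = 64.39 m/s.

64.4 m/s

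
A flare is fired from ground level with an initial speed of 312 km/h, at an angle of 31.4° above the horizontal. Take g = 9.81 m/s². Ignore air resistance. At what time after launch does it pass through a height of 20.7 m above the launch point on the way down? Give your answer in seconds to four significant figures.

8.722 s

Convert: 312 km/h = 312/3.6 = 86.67 m/s.
Horizontal component vₓ = 86.67 cos 31.4° = 73.97 m/s; vertical v_y0 = 86.67 sin 31.4° = 45.15 m/s.
Height y(t) = 45.15 t − 4.905 t² = 20.7 gives 4.905 t² − 45.15 t + 20.7 = 0.
t = [45.15 ± √(45.15² − 2·9.81·20.7)] / 9.81 = (45.15 ± 40.41) / 9.81, so t = 0.4839 s or t = 8.722 s.
The descending-branch root is 8.722 s.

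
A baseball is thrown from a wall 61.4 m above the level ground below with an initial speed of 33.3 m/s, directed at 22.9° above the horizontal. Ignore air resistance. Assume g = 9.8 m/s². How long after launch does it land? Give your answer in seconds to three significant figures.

5.10 s

Resolve: vₓ = 33.30 cos 22.9° = 30.68 m/s and v_y0 = 33.30 sin 22.9° = 12.96 m/s.
The projectile lands when y = 61.4 + (12.96) t − ½·9.80·t² = 0. Positive root: t = (12.96 + √(12.96² + 2·9.80·61.4)) / 9.80 = (12.96 + 37.03) / 9.80 = 5.101 s.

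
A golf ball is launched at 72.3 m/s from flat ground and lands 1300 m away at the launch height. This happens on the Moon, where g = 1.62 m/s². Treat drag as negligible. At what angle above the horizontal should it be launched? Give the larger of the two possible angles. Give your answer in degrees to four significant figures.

From R = (v₀²/g) sin 2θ: sin 2θ = 1.62 × 1300 / 5227.3 = 0.4029.
2θ = 23.76° or 180° − 23.76° = 156.2°, so θ = 11.88° or 78.12°.
The larger angle is 78.12°.

78.12°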